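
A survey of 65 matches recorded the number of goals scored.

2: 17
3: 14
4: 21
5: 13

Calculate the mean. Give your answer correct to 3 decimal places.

3.462

Values: 2, 3, 4, 5
Σfx = 17×2 + 14×3 + 21×4 + 13×5 = 225
n = Σf = 65
Mean = 225 / 65 = 3.4615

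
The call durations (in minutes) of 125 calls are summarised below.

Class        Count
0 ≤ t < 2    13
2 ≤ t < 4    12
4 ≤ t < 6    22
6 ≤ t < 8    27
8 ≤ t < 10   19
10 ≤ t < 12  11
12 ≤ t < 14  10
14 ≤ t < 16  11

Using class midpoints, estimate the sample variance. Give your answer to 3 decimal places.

16.413

Midpoints: 1, 3, 5, 7, 9, 11, 13, 15
n = 125, Σfm = 935, mean = 7.4800
Σfm² = 9029
Σf(m − x̄)² = Σfm² − (Σfm)²/n = 9029 − 935²/125 = 2035.2000
Sample variance = 2035.2000 / 124 = 16.4129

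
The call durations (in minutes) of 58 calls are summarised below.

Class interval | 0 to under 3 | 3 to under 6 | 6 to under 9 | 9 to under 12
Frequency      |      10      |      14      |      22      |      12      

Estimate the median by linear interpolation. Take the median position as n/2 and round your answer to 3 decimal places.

6.682

Cumulative frequencies: 10, 24, 46, 58
n = 58; position = n/2 = 29.
This falls in the class 6 to under 9: L = 6, F = 24, f = 22, h = 3.
Median ≈ 6 + ((29 − 24) / 22) × 3 = 6.6818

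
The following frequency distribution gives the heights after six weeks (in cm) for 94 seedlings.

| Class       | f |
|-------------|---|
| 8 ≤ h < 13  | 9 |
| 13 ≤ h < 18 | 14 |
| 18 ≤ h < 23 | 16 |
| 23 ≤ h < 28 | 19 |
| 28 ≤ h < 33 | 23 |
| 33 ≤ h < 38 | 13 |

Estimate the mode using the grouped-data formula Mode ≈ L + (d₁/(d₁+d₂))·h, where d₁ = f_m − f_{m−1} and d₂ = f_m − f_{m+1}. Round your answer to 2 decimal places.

Modal class: 28 ≤ h < 33 (highest frequency 23).
d₁ = 23 − 19 = 4, d₂ = 23 − 13 = 10
Mode ≈ 28 + (4/(4+10)) × 5 = 28 + 1.4286 = 29.4286

29.43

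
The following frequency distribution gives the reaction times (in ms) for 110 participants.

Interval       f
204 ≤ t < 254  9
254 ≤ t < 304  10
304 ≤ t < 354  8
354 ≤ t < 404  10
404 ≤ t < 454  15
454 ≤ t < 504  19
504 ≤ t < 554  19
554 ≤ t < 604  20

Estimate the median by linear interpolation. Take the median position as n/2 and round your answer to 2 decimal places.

Cumulative frequencies: 9, 19, 27, 37, 52, 71, 90, 110
n = 110; position = n/2 = 55.
This falls in the class 454 ≤ t < 504: L = 454, F = 52, f = 19, h = 50.
Median ≈ 454 + ((55 − 52) / 19) × 50 = 461.8947

461.89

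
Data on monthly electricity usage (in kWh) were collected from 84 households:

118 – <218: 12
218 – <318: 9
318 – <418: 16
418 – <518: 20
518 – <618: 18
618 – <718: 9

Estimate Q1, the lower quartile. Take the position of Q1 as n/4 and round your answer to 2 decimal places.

Cumulative frequencies: 12, 21, 37, 57, 75, 84
n = 84; position = n/4 = 21.
This falls in the class 218 – <318: L = 218, F = 12, f = 9, h = 100.
Lower quartile ≈ 218 + ((21 − 12) / 9) × 100 = 318.0000

318.00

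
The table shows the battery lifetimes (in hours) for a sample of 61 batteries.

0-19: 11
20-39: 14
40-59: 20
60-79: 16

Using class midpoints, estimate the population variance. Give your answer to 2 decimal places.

442.25

Midpoints: 9.5, 29.5, 49.5, 69.5
n = 61, Σfm = 2619.5, mean = 42.9426
Σfm² = 139465.25
Σf(m − x̄)² = Σfm² − (Σfm)²/n = 139465.25 − 2619.5²/61 = 26977.0492
Population variance = 26977.0492 / 61 = 442.2467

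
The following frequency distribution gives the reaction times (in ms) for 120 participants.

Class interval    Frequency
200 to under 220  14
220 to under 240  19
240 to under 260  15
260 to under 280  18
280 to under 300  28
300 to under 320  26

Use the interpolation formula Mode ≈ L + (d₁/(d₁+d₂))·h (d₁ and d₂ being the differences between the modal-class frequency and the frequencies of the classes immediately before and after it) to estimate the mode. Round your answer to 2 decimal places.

296.67

Modal class: 280 to under 300 (highest frequency 28).
d₁ = 28 − 18 = 10, d₂ = 28 − 26 = 2
Mode ≈ 280 + (10/(10+2)) × 20 = 280 + 16.6667 = 296.6667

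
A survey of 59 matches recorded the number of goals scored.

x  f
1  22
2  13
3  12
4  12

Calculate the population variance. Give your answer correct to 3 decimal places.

1.334

Values: 1, 2, 3, 4
n = 59, Σfx = 132, mean = 2.2373
Σfx² = 374
Σf(x − x̄)² = Σfx² − (Σfx)²/n = 374 − 132²/59 = 78.6780
Population variance = 78.6780 / 59 = 1.3335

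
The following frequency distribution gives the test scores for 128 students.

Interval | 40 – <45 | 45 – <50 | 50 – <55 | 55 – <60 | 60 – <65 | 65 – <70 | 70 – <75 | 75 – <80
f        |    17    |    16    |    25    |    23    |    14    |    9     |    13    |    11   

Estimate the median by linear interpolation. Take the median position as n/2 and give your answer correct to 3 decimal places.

Cumulative frequencies: 17, 33, 58, 81, 95, 104, 117, 128
n = 128; position = n/2 = 64.
This falls in the class 55 – <60: L = 55, F = 58, f = 23, h = 5.
Median ≈ 55 + ((64 − 58) / 23) × 5 = 56.3043

56.304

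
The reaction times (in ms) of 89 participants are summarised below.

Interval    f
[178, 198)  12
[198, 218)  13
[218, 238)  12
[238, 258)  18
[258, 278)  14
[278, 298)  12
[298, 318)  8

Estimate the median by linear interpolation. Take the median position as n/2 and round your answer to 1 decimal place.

246.3

Cumulative frequencies: 12, 25, 37, 55, 69, 81, 89
n = 89; position = n/2 = 44.5.
This falls in the class [238, 258): L = 238, F = 37, f = 18, h = 20.
Median ≈ 238 + ((44.5 − 37) / 18) × 20 = 246.3333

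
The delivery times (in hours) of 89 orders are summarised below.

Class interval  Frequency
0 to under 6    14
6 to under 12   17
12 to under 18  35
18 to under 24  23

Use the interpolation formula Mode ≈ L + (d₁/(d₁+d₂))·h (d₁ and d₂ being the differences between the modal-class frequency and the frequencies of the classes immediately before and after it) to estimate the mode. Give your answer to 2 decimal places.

15.60

Modal class: 12 to under 18 (highest frequency 35).
d₁ = 35 − 17 = 18, d₂ = 35 − 23 = 12
Mode ≈ 12 + (18/(18+12)) × 6 = 12 + 3.6000 = 15.6000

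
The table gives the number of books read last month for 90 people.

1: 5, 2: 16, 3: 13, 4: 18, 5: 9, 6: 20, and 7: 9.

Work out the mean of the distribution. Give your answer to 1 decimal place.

Values: 1, 2, 3, 4, 5, 6, 7
Σfx = 5×1 + 16×2 + 13×3 + 18×4 + 9×5 + 20×6 + 9×7 = 376
n = Σf = 90
Mean = 376 / 90 = 4.1778

4.2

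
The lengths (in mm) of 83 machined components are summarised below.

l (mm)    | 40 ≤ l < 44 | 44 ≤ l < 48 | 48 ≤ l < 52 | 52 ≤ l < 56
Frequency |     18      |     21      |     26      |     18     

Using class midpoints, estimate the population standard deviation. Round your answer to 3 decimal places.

4.227

Midpoints: 42, 46, 50, 54
n = 83, Σfm = 3994, mean = 48.1205
Σfm² = 193676
Σf(m − x̄)² = Σfm² − (Σfm)²/n = 193676 − 3994²/83 = 1482.7952
Population variance = 1482.7952 / 83 = 17.8650
Standard deviation = √17.8650 = 4.2267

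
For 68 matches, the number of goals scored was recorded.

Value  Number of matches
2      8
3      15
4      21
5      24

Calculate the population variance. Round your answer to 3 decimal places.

1.034

Values: 2, 3, 4, 5
n = 68, Σfx = 265, mean = 3.8971
Σfx² = 1103
Σf(x − x̄)² = Σfx² − (Σfx)²/n = 1103 − 265²/68 = 70.2794
Population variance = 70.2794 / 68 = 1.0335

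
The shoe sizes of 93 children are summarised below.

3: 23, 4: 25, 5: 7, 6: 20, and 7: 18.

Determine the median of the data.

4

Cumulative frequencies: 23, 48, 55, 75, 93
n = 93, so the median is the value in position (n+1)/2 = 47.
Position 47 falls at value 4.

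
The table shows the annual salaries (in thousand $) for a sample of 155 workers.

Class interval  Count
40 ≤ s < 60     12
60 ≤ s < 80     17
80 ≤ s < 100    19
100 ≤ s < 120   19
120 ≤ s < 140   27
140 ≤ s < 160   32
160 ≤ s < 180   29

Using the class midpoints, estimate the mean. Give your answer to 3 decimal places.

121.484

Midpoints: 50, 70, 90, 110, 130, 150, 170
Σfm = 12×50 + 17×70 + 19×90 + 19×110 + 27×130 + 32×150 + 29×170 = 18830
n = Σf = 155
Mean = 18830 / 155 = 121.4839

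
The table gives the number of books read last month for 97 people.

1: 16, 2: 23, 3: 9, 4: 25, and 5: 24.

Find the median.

4

Cumulative frequencies: 16, 39, 48, 73, 97
n = 97, so the median is the value in position (n+1)/2 = 49.
Position 49 falls at value 4.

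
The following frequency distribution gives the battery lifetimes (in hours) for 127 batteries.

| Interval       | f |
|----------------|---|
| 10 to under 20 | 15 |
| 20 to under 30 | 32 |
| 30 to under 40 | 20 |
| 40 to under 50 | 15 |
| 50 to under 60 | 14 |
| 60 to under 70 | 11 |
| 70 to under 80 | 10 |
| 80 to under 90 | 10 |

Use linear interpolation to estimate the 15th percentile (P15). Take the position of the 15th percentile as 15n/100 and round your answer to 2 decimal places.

Cumulative frequencies: 15, 47, 67, 82, 96, 107, 117, 127
n = 127; position = 15n/100 = 19.05.
This falls in the class 20 to under 30: L = 20, F = 15, f = 32, h = 10.
15th percentile ≈ 20 + ((19.05 − 15) / 32) × 10 = 21.2656

21.27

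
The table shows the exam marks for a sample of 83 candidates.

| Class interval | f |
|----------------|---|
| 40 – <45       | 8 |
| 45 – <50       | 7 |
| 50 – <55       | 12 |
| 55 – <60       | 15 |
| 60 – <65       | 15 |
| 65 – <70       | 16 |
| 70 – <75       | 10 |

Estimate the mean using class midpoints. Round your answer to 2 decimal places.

Midpoints: 42.5, 47.5, 52.5, 57.5, 62.5, 67.5, 72.5
Σfm = 8×42.5 + 7×47.5 + 12×52.5 + 15×57.5 + 15×62.5 + 16×67.5 + 10×72.5 = 4907.5
n = Σf = 83
Mean = 4907.5 / 83 = 59.1265

59.13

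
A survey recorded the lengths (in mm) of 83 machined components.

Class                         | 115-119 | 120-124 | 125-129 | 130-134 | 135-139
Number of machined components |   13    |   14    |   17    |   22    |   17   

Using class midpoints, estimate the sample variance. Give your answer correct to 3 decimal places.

Midpoints: 117, 122, 127, 132, 137
n = 83, Σfm = 10621, mean = 127.9639
Σfm² = 1362927
Σf(m − x̄)² = Σfm² − (Σfm)²/n = 1362927 − 10621²/83 = 3822.8916
Sample variance = 3822.8916 / 82 = 46.6206

46.621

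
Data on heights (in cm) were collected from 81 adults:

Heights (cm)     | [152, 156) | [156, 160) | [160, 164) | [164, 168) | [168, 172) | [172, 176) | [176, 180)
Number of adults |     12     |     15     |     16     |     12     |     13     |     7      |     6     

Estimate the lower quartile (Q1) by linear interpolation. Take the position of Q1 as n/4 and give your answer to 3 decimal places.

158.200

Cumulative frequencies: 12, 27, 43, 55, 68, 75, 81
n = 81; position = n/4 = 20.25.
This falls in the class [156, 160): L = 156, F = 12, f = 15, h = 4.
Lower quartile ≈ 156 + ((20.25 − 12) / 15) × 4 = 158.2000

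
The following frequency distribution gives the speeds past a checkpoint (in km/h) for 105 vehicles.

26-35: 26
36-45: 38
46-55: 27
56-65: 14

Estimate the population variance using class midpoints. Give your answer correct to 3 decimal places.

96.181

Midpoints: 30.5, 40.5, 50.5, 60.5
n = 105, Σfm = 4542.5, mean = 43.2619
Σfm² = 206616.25
Σf(m − x̄)² = Σfm² − (Σfm)²/n = 206616.25 − 4542.5²/105 = 10099.0476
Population variance = 10099.0476 / 105 = 96.1814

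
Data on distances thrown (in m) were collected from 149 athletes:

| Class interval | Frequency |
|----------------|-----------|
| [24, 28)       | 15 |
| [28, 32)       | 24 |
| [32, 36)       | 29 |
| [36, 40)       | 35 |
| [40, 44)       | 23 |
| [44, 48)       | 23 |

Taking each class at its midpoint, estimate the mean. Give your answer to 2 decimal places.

Midpoints: 26, 30, 34, 38, 42, 46
Σfm = 15×26 + 24×30 + 29×34 + 35×38 + 23×42 + 23×46 = 5450
n = Σf = 149
Mean = 5450 / 149 = 36.5772

36.58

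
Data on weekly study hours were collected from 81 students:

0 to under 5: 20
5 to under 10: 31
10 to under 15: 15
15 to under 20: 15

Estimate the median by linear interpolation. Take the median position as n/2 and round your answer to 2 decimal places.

8.31

Cumulative frequencies: 20, 51, 66, 81
n = 81; position = n/2 = 40.5.
This falls in the class 5 to under 10: L = 5, F = 20, f = 31, h = 5.
Median ≈ 5 + ((40.5 − 20) / 31) × 5 = 8.3065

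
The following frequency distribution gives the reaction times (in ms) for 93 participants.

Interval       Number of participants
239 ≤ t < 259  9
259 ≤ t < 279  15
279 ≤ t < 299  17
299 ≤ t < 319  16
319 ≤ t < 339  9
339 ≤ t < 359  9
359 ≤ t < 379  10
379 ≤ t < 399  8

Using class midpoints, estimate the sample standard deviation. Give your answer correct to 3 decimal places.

Midpoints: 249, 269, 289, 309, 329, 349, 369, 389
n = 93, Σfm = 29037, mean = 312.2258
Σfm² = 9233533
Σf(m − x̄)² = Σfm² − (Σfm)²/n = 9233533 − 29037²/93 = 167432.2581
Sample variance = 167432.2581 / 92 = 1819.9158
Standard deviation = √1819.9158 = 42.6605

42.660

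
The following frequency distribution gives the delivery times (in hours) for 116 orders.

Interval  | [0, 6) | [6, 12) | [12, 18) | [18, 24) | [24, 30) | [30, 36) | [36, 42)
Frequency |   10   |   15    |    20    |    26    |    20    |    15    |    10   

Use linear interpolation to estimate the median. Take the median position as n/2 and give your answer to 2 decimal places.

21.00

Cumulative frequencies: 10, 25, 45, 71, 91, 106, 116
n = 116; position = n/2 = 58.
This falls in the class [18, 24): L = 18, F = 45, f = 26, h = 6.
Median ≈ 18 + ((58 − 45) / 26) × 6 = 21.0000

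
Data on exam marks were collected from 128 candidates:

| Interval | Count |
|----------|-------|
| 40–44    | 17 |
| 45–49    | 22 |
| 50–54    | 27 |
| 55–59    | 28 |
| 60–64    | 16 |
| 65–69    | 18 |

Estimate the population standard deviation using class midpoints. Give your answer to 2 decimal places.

7.88

Midpoints: 42, 47, 52, 57, 62, 67
n = 128, Σfm = 6946, mean = 54.2656
Σfm² = 384872
Σf(m − x̄)² = Σfm² − (Σfm)²/n = 384872 − 6946²/128 = 7942.9688
Population variance = 7942.9688 / 128 = 62.0544
Standard deviation = √62.0544 = 7.8775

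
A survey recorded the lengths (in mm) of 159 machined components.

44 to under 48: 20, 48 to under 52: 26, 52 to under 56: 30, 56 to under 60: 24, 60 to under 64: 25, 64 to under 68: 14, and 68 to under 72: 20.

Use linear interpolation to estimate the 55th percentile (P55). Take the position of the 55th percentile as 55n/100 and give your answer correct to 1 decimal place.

57.9

Cumulative frequencies: 20, 46, 76, 100, 125, 139, 159
n = 159; position = 55n/100 = 87.45.
This falls in the class 56 to under 60: L = 56, F = 76, f = 24, h = 4.
55th percentile ≈ 56 + ((87.45 − 76) / 24) × 4 = 57.9083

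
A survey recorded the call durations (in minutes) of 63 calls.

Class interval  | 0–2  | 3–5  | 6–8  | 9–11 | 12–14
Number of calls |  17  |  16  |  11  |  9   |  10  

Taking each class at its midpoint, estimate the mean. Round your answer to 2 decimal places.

Midpoints: 1, 4, 7, 10, 13
Σfm = 17×1 + 16×4 + 11×7 + 9×10 + 10×13 = 378
n = Σf = 63
Mean = 378 / 63 = 6.0000

6.00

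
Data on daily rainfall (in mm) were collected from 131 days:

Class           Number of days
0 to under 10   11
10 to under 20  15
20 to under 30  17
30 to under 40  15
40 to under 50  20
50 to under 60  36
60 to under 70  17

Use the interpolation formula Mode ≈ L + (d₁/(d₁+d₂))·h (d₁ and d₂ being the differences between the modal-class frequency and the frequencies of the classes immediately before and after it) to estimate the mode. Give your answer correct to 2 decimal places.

Modal class: 50 to under 60 (highest frequency 36).
d₁ = 36 − 20 = 16, d₂ = 36 − 17 = 19
Mode ≈ 50 + (16/(16+19)) × 10 = 50 + 4.5714 = 54.5714

54.57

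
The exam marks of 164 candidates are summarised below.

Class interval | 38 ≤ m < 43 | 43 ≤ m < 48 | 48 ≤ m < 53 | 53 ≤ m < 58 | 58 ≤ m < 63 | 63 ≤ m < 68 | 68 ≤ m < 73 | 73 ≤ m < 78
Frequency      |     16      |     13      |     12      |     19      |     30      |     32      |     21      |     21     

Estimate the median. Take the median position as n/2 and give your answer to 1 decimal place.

Cumulative frequencies: 16, 29, 41, 60, 90, 122, 143, 164
n = 164; position = n/2 = 82.
This falls in the class 58 ≤ m < 63: L = 58, F = 60, f = 30, h = 5.
Median ≈ 58 + ((82 − 60) / 30) × 5 = 61.6667

61.7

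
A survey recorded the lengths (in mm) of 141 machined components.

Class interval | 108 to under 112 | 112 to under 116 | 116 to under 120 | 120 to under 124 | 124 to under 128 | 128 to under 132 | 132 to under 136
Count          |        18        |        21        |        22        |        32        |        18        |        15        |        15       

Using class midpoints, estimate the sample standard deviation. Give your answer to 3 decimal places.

Midpoints: 110, 114, 118, 122, 126, 130, 134
n = 141, Σfm = 17102, mean = 121.2908
Σfm² = 2081940
Σf(m − x̄)² = Σfm² − (Σfm)²/n = 2081940 − 17102²/141 = 7625.0780
Sample variance = 7625.0780 / 140 = 54.4648
Standard deviation = √54.4648 = 7.3800

7.380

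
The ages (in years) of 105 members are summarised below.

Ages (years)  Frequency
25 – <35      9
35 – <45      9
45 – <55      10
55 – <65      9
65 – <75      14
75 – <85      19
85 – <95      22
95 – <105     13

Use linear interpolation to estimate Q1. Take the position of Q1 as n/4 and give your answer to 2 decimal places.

Cumulative frequencies: 9, 18, 28, 37, 51, 70, 92, 105
n = 105; position = n/4 = 26.25.
This falls in the class 45 – <55: L = 45, F = 18, f = 10, h = 10.
Lower quartile ≈ 45 + ((26.25 − 18) / 10) × 10 = 53.2500

53.25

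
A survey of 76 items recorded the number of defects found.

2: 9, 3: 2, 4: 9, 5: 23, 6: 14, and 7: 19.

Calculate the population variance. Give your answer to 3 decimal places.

2.449

Values: 2, 3, 4, 5, 6, 7
n = 76, Σfx = 392, mean = 5.1579
Σfx² = 2208
Σf(x − x̄)² = Σfx² − (Σfx)²/n = 2208 − 392²/76 = 186.1053
Population variance = 186.1053 / 76 = 2.4488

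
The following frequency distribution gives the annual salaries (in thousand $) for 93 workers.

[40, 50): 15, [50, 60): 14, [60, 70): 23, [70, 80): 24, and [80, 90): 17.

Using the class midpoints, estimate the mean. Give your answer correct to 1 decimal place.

Midpoints: 45, 55, 65, 75, 85
Σfm = 15×45 + 14×55 + 23×65 + 24×75 + 17×85 = 6185
n = Σf = 93
Mean = 6185 / 93 = 66.5054

66.5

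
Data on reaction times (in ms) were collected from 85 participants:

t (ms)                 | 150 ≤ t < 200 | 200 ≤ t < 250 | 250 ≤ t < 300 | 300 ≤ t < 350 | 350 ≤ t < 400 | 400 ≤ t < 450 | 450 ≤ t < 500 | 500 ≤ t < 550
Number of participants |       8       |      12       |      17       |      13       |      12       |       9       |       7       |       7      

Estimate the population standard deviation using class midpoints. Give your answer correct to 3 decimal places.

Midpoints: 175, 225, 275, 325, 375, 425, 475, 525
n = 85, Σfm = 28325, mean = 333.2353
Σfm² = 10333125
Σf(m − x̄)² = Σfm² − (Σfm)²/n = 10333125 − 28325²/85 = 894235.2941
Population variance = 894235.2941 / 85 = 10520.4152
Standard deviation = √10520.4152 = 102.5691

102.569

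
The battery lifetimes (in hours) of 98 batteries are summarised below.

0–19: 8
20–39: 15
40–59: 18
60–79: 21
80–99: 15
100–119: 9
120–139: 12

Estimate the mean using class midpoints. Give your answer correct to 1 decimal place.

Midpoints: 9.5, 29.5, 49.5, 69.5, 89.5, 109.5, 129.5
Σfm = 8×9.5 + 15×29.5 + 18×49.5 + 21×69.5 + 15×89.5 + 9×109.5 + 12×129.5 = 6751
n = Σf = 98
Mean = 6751 / 98 = 68.8878

68.9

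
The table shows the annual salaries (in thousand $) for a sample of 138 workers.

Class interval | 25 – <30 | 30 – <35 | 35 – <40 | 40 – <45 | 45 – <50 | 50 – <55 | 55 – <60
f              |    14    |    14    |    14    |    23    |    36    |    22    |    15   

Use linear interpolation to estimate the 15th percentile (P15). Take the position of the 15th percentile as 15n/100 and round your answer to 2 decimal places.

Cumulative frequencies: 14, 28, 42, 65, 101, 123, 138
n = 138; position = 15n/100 = 20.7.
This falls in the class 30 – <35: L = 30, F = 14, f = 14, h = 5.
15th percentile ≈ 30 + ((20.7 − 14) / 14) × 5 = 32.3929

32.39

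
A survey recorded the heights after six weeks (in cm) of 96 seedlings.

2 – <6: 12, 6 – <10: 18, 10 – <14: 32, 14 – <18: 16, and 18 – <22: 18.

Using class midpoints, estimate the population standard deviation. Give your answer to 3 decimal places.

5.049

Midpoints: 4, 8, 12, 16, 20
n = 96, Σfm = 1192, mean = 12.4167
Σfm² = 17248
Σf(m − x̄)² = Σfm² − (Σfm)²/n = 17248 − 1192²/96 = 2447.3333
Population variance = 2447.3333 / 96 = 25.4931
Standard deviation = √25.4931 = 5.0491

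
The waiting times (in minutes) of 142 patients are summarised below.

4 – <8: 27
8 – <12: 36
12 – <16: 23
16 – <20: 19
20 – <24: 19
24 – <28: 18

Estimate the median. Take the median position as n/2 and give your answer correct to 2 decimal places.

Cumulative frequencies: 27, 63, 86, 105, 124, 142
n = 142; position = n/2 = 71.
This falls in the class 12 – <16: L = 12, F = 63, f = 23, h = 4.
Median ≈ 12 + ((71 − 63) / 23) × 4 = 13.3913

13.39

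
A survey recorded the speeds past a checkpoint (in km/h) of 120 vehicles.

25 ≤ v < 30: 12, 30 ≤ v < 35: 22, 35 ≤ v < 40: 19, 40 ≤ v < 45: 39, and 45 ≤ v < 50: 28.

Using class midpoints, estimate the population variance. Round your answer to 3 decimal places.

41.873

Midpoints: 27.5, 32.5, 37.5, 42.5, 47.5
n = 120, Σfm = 4745, mean = 39.5417
Σfm² = 192650
Σf(m − x̄)² = Σfm² − (Σfm)²/n = 192650 − 4745²/120 = 5024.7917
Population variance = 5024.7917 / 120 = 41.8733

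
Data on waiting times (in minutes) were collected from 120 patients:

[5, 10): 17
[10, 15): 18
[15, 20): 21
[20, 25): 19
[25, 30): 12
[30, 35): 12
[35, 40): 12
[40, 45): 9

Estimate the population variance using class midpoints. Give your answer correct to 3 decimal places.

116.250

Midpoints: 7.5, 12.5, 17.5, 22.5, 27.5, 32.5, 37.5, 42.5
n = 120, Σfm = 2700, mean = 22.5000
Σfm² = 74700
Σf(m − x̄)² = Σfm² − (Σfm)²/n = 74700 − 2700²/120 = 13950.0000
Population variance = 13950.0000 / 120 = 116.2500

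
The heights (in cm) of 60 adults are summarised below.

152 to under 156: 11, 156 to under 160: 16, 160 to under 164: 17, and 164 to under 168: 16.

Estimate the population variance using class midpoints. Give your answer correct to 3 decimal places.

18.116

Midpoints: 154, 158, 162, 166
n = 60, Σfm = 9632, mean = 160.5333
Σfm² = 1547344
Σf(m − x̄)² = Σfm² − (Σfm)²/n = 1547344 − 9632²/60 = 1086.9333
Population variance = 1086.9333 / 60 = 18.1156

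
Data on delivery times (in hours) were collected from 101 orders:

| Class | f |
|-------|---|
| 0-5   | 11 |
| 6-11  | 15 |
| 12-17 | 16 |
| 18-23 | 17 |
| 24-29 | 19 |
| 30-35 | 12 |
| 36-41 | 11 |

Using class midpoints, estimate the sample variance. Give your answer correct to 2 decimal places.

122.73

Midpoints: 2.5, 8.5, 14.5, 20.5, 26.5, 32.5, 38.5
n = 101, Σfm = 2052.5, mean = 20.3218
Σfm² = 53983.25
Σf(m − x̄)² = Σfm² − (Σfm)²/n = 53983.25 − 2052.5²/101 = 12272.7921
Sample variance = 12272.7921 / 100 = 122.7279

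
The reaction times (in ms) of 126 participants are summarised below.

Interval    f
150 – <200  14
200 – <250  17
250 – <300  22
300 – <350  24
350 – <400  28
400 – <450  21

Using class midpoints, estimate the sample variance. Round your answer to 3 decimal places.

6435.556

Midpoints: 175, 225, 275, 325, 375, 425
n = 126, Σfm = 39550, mean = 313.8889
Σfm² = 13218750
Σf(m − x̄)² = Σfm² − (Σfm)²/n = 13218750 − 39550²/126 = 804444.4444
Sample variance = 804444.4444 / 125 = 6435.5556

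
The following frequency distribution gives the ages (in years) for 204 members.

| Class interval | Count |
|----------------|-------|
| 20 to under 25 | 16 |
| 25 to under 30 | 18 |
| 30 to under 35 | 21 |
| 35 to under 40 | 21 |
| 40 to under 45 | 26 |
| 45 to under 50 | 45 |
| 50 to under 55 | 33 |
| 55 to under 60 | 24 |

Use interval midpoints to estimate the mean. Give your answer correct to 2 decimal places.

42.55

Midpoints: 22.5, 27.5, 32.5, 37.5, 42.5, 47.5, 52.5, 57.5
Σfm = 16×22.5 + 18×27.5 + 21×32.5 + 21×37.5 + 26×42.5 + 45×47.5 + 33×52.5 + 24×57.5 = 8680
n = Σf = 204
Mean = 8680 / 204 = 42.5490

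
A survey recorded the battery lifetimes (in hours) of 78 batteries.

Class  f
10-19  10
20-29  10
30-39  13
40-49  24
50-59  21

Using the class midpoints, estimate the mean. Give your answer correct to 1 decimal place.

39.1

Midpoints: 14.5, 24.5, 34.5, 44.5, 54.5
Σfm = 10×14.5 + 10×24.5 + 13×34.5 + 24×44.5 + 21×54.5 = 3051
n = Σf = 78
Mean = 3051 / 78 = 39.1154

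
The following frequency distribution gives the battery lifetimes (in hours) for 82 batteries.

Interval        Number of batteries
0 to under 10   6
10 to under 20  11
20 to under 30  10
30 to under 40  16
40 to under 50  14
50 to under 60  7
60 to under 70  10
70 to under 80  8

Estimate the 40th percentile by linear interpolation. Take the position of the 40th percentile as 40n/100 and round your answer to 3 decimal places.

Cumulative frequencies: 6, 17, 27, 43, 57, 64, 74, 82
n = 82; position = 40n/100 = 32.8.
This falls in the class 30 to under 40: L = 30, F = 27, f = 16, h = 10.
40th percentile ≈ 30 + ((32.8 − 27) / 16) × 10 = 33.6250

33.625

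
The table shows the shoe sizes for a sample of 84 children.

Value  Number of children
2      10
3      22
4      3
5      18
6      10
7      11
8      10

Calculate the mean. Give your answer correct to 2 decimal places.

4.82

Values: 2, 3, 4, 5, 6, 7, 8
Σfx = 10×2 + 22×3 + 3×4 + 18×5 + 10×6 + 11×7 + 10×8 = 405
n = Σf = 84
Mean = 405 / 84 = 4.8214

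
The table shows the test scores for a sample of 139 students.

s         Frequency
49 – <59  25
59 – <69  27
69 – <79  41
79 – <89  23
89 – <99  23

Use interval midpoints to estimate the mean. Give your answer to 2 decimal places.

Midpoints: 54, 64, 74, 84, 94
Σfm = 25×54 + 27×64 + 41×74 + 23×84 + 23×94 = 10206
n = Σf = 139
Mean = 10206 / 139 = 73.4245

73.42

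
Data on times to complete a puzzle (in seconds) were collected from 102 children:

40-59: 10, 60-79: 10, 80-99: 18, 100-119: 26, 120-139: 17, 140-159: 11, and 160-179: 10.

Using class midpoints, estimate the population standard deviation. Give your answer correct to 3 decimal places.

34.242

Midpoints: 49.5, 69.5, 89.5, 109.5, 129.5, 149.5, 169.5
n = 102, Σfm = 11189, mean = 109.6961
Σfm² = 1346985.5
Σf(m − x̄)² = Σfm² − (Σfm)²/n = 1346985.5 − 11189²/102 = 119596.0784
Population variance = 119596.0784 / 102 = 1172.5106
Standard deviation = √1172.5106 = 34.2419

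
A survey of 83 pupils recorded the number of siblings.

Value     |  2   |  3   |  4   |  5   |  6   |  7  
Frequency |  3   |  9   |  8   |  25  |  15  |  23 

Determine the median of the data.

Cumulative frequencies: 3, 12, 20, 45, 60, 83
n = 83, so the median is the value in position (n+1)/2 = 42.
Position 42 falls at value 5.

5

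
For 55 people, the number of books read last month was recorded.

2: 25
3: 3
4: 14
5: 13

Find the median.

Cumulative frequencies: 25, 28, 42, 55
n = 55, so the median is the value in position (n+1)/2 = 28.
Position 28 falls at value 3.

3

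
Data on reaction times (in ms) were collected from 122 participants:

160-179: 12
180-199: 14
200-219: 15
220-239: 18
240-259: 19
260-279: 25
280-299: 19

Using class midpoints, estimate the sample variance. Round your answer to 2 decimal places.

Midpoints: 169.5, 189.5, 209.5, 229.5, 249.5, 269.5, 289.5
n = 122, Σfm = 28939, mean = 237.2049
Σfm² = 7044830.5
Σf(m − x̄)² = Σfm² − (Σfm)²/n = 7044830.5 − 28939²/122 = 180357.3770
Sample variance = 180357.3770 / 121 = 1490.5568

1490.56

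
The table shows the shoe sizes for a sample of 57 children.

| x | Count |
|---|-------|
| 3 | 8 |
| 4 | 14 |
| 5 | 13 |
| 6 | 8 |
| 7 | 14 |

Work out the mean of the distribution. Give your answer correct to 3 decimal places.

5.105

Values: 3, 4, 5, 6, 7
Σfx = 8×3 + 14×4 + 13×5 + 8×6 + 14×7 = 291
n = Σf = 57
Mean = 291 / 57 = 5.1053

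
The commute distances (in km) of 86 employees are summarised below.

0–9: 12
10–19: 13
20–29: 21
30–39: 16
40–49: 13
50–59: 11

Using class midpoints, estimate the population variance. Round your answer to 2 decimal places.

245.59

Midpoints: 4.5, 14.5, 24.5, 34.5, 44.5, 54.5
n = 86, Σfm = 2487, mean = 28.9186
Σfm² = 93041.5
Σf(m − x̄)² = Σfm² − (Σfm)²/n = 93041.5 − 2487²/86 = 21120.9302
Population variance = 21120.9302 / 86 = 245.5922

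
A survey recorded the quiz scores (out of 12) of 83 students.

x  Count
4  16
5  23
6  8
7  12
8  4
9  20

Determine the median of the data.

Cumulative frequencies: 16, 39, 47, 59, 63, 83
n = 83, so the median is the value in position (n+1)/2 = 42.
Position 42 falls at value 6.

6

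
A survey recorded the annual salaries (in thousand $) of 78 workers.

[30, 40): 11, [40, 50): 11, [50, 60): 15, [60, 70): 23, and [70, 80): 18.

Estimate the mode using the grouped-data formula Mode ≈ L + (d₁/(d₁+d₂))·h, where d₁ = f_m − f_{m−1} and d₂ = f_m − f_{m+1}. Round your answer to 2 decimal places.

Modal class: [60, 70) (highest frequency 23).
d₁ = 23 − 15 = 8, d₂ = 23 − 18 = 5
Mode ≈ 60 + (8/(8+5)) × 10 = 60 + 6.1538 = 66.1538

66.15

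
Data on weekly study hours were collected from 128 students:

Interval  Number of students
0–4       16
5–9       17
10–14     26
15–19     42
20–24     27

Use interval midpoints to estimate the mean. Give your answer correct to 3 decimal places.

13.836

Midpoints: 2, 7, 12, 17, 22
Σfm = 16×2 + 17×7 + 26×12 + 42×17 + 27×22 = 1771
n = Σf = 128
Mean = 1771 / 128 = 13.8359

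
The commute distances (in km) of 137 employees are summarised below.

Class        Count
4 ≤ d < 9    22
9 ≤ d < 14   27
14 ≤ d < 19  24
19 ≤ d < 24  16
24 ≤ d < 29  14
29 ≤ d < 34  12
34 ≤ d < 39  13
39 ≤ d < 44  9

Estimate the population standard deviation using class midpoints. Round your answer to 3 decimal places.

10.857

Midpoints: 6.5, 11.5, 16.5, 21.5, 26.5, 31.5, 36.5, 41.5
n = 137, Σfm = 2790.5, mean = 20.3686
Σfm² = 72988.25
Σf(m − x̄)² = Σfm² − (Σfm)²/n = 72988.25 − 2790.5²/137 = 16149.6350
Population variance = 16149.6350 / 137 = 117.8805
Standard deviation = √117.8805 = 10.8573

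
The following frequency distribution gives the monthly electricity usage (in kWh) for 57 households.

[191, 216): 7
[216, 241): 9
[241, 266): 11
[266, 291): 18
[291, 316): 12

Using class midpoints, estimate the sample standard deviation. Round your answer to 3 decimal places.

Midpoints: 203.5, 228.5, 253.5, 278.5, 303.5
n = 57, Σfm = 14924.5, mean = 261.8333
Σfm² = 3968148.25
Σf(m − x̄)² = Σfm² − (Σfm)²/n = 3968148.25 − 14924.5²/57 = 60416.6667
Sample variance = 60416.6667 / 56 = 1078.8690
Standard deviation = √1078.8690 = 32.8461

32.846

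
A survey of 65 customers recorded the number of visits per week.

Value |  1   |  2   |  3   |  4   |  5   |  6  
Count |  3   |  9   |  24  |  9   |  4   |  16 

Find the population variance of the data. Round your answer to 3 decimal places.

2.331

Values: 1, 2, 3, 4, 5, 6
n = 65, Σfx = 245, mean = 3.7692
Σfx² = 1075
Σf(x − x̄)² = Σfx² − (Σfx)²/n = 1075 − 245²/65 = 151.5385
Population variance = 151.5385 / 65 = 2.3314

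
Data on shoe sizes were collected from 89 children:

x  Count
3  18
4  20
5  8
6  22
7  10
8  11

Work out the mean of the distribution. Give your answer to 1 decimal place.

5.2

Values: 3, 4, 5, 6, 7, 8
Σfx = 18×3 + 20×4 + 8×5 + 22×6 + 10×7 + 11×8 = 464
n = Σf = 89
Mean = 464 / 89 = 5.2135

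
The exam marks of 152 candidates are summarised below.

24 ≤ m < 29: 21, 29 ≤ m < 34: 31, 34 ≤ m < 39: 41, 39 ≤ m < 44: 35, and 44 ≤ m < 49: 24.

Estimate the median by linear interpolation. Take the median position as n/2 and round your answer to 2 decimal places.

36.93

Cumulative frequencies: 21, 52, 93, 128, 152
n = 152; position = n/2 = 76.
This falls in the class 34 ≤ m < 39: L = 34, F = 52, f = 41, h = 5.
Median ≈ 34 + ((76 − 52) / 41) × 5 = 36.9268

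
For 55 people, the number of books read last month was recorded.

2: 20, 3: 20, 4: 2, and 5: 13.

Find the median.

Cumulative frequencies: 20, 40, 42, 55
n = 55, so the median is the value in position (n+1)/2 = 28.
Position 28 falls at value 3.

3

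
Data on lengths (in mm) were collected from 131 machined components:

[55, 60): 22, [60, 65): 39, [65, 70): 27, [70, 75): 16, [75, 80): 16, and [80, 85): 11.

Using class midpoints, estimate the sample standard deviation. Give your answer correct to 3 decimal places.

7.671

Midpoints: 57.5, 62.5, 67.5, 72.5, 77.5, 82.5
n = 131, Σfm = 8832.5, mean = 67.4237
Σfm² = 603168.75
Σf(m − x̄)² = Σfm² − (Σfm)²/n = 603168.75 − 8832.5²/131 = 7649.2366
Sample variance = 7649.2366 / 130 = 58.8403
Standard deviation = √58.8403 = 7.6707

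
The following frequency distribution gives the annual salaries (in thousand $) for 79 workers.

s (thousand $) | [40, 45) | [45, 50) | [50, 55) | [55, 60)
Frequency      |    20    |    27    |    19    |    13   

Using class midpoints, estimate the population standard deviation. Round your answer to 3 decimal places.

Midpoints: 42.5, 47.5, 52.5, 57.5
n = 79, Σfm = 3877.5, mean = 49.0823
Σfm² = 192393.75
Σf(m − x̄)² = Σfm² − (Σfm)²/n = 192393.75 − 3877.5²/79 = 2077.2152
Population variance = 2077.2152 / 79 = 26.2939
Standard deviation = √26.2939 = 5.1278

5.128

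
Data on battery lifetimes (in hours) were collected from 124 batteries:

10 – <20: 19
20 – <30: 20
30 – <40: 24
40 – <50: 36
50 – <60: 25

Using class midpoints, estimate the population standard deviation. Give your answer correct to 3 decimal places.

13.491

Midpoints: 15, 25, 35, 45, 55
n = 124, Σfm = 4620, mean = 37.2581
Σfm² = 194700
Σf(m − x̄)² = Σfm² − (Σfm)²/n = 194700 − 4620²/124 = 22567.7419
Population variance = 22567.7419 / 124 = 181.9979
Standard deviation = √181.9979 = 13.4907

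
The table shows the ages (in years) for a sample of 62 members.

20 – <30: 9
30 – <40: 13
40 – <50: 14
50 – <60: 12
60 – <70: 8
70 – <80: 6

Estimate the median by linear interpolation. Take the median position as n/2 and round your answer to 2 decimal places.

46.43

Cumulative frequencies: 9, 22, 36, 48, 56, 62
n = 62; position = n/2 = 31.
This falls in the class 40 – <50: L = 40, F = 22, f = 14, h = 10.
Median ≈ 40 + ((31 − 22) / 14) × 10 = 46.4286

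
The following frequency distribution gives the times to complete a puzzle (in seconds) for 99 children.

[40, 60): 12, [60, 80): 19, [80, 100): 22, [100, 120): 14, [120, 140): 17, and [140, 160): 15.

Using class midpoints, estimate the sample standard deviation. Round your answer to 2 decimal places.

32.50

Midpoints: 50, 70, 90, 110, 130, 150
n = 99, Σfm = 9910, mean = 100.1010
Σfm² = 1095500
Σf(m − x̄)² = Σfm² − (Σfm)²/n = 1095500 − 9910²/99 = 103498.9899
Sample variance = 103498.9899 / 98 = 1056.1121
Standard deviation = √1056.1121 = 32.4979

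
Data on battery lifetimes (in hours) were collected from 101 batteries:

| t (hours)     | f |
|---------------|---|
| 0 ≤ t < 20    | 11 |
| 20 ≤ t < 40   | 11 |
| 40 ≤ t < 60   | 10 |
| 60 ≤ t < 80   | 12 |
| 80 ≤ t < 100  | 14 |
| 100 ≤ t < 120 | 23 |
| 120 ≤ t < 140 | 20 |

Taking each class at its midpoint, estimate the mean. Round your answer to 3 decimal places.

Midpoints: 10, 30, 50, 70, 90, 110, 130
Σfm = 11×10 + 11×30 + 10×50 + 12×70 + 14×90 + 23×110 + 20×130 = 8170
n = Σf = 101
Mean = 8170 / 101 = 80.8911

80.891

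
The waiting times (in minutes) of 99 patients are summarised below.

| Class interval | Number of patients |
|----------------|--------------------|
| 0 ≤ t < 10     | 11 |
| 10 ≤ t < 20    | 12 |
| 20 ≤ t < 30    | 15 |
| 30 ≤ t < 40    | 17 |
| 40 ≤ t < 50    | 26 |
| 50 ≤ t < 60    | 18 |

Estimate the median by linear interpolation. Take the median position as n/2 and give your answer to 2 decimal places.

Cumulative frequencies: 11, 23, 38, 55, 81, 99
n = 99; position = n/2 = 49.5.
This falls in the class 30 ≤ t < 40: L = 30, F = 38, f = 17, h = 10.
Median ≈ 30 + ((49.5 − 38) / 17) × 10 = 36.7647

36.76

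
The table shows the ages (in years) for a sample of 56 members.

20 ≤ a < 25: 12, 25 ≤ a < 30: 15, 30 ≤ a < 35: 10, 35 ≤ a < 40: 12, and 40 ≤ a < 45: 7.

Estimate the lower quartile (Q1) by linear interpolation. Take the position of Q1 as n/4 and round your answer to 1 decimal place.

Cumulative frequencies: 12, 27, 37, 49, 56
n = 56; position = n/4 = 14.
This falls in the class 25 ≤ a < 30: L = 25, F = 12, f = 15, h = 5.
Lower quartile ≈ 25 + ((14 − 12) / 15) × 5 = 25.6667

25.7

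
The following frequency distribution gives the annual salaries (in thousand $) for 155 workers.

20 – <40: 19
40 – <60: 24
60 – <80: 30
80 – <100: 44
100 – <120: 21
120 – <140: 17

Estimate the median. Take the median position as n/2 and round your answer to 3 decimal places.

Cumulative frequencies: 19, 43, 73, 117, 138, 155
n = 155; position = n/2 = 77.5.
This falls in the class 80 – <100: L = 80, F = 73, f = 44, h = 20.
Median ≈ 80 + ((77.5 − 73) / 44) × 20 = 82.0455

82.045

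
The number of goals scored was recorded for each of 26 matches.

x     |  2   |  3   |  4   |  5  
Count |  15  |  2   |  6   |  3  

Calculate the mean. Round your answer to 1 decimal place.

2.9

Values: 2, 3, 4, 5
Σfx = 15×2 + 2×3 + 6×4 + 3×5 = 75
n = Σf = 26
Mean = 75 / 26 = 2.8846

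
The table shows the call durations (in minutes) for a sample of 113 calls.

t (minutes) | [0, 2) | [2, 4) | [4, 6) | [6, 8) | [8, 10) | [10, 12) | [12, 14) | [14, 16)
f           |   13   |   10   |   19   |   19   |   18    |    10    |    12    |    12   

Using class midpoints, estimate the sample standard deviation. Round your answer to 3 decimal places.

Midpoints: 1, 3, 5, 7, 9, 11, 13, 15
n = 113, Σfm = 879, mean = 7.7788
Σfm² = 8905
Σf(m − x̄)² = Σfm² − (Σfm)²/n = 8905 − 879²/113 = 2067.4690
Sample variance = 2067.4690 / 112 = 18.4595
Standard deviation = √18.4595 = 4.2965

4.296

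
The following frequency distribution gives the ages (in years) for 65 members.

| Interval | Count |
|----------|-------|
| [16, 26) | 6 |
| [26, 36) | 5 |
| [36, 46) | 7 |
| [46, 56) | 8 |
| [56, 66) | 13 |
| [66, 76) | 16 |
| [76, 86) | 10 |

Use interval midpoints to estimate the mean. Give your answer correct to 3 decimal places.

Midpoints: 21, 31, 41, 51, 61, 71, 81
Σfm = 6×21 + 5×31 + 7×41 + 8×51 + 13×61 + 16×71 + 10×81 = 3715
n = Σf = 65
Mean = 3715 / 65 = 57.1538

57.154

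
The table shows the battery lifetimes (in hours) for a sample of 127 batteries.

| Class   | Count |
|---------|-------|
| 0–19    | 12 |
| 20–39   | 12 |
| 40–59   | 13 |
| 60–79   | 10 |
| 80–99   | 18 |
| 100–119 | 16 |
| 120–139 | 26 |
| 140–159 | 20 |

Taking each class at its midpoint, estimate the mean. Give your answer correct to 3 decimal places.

90.760

Midpoints: 9.5, 29.5, 49.5, 69.5, 89.5, 109.5, 129.5, 149.5
Σfm = 12×9.5 + 12×29.5 + 13×49.5 + 10×69.5 + 18×89.5 + 16×109.5 + 26×129.5 + 20×149.5 = 11526.5
n = Σf = 127
Mean = 11526.5 / 127 = 90.7598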